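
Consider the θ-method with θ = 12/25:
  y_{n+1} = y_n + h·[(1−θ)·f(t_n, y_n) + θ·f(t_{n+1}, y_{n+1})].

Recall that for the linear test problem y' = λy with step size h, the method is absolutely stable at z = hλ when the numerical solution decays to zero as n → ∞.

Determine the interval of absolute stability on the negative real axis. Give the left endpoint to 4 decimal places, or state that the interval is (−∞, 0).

Set f=λy, z=hλ:
  y_{n+1} = y_n + z·[13/25·y_n + 12/25·y_{n+1}] ⇒ (1 − 12/25z)y_{n+1} = (1 + 13/25z)y_n
  R(z) = (1 + 13/25z)/(1 − 12/25z).

Boundary: |R(x)|=1, x<0.
x=-0.76: |R|=0.4431
R=−1: 1+13/25x = −1+12/25x ⇒ -1/25x=2 ⇒ x=2/(-1/25)=-50.0000
Confirm numerically:
  x=-36.779: |R|=0.97165 <1
  x=-30.538: |R|=0.95028 <1
  x=-25.738: |R|=0.92733 <1
  x=-22.586: |R|=0.90740 <1
  x=-50.075: |R|=1.00012 >1
  x=-50.058: |R|=1.00009 >1
  x=-50.031: |R|=1.00005 >1
So |R|<1 on (-50.0000, 0).

z∈(-50.0000,0).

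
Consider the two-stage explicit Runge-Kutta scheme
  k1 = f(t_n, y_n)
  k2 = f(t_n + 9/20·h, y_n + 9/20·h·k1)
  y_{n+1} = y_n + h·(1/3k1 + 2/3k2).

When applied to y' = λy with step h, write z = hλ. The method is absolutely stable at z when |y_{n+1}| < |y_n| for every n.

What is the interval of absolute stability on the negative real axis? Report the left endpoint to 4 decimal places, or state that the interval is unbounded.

z∈(-3.3333,0).

On y'=λy, z=hλ:
  k1=λy_n ⇒ h·k1=z·y_n;  k2=λ(1+9/20z)y_n ⇒ h·k2=z(1+9/20z)y_n
  y_{n+1}/y_n = 1 + 1/3z + 2/3z(1+9/20z) = 1 + z + 3/10z²
  Hence R(z) = 1 + z + 3/10z².

Need |R(x)|<1, x<0.
x=-0.75: |R|=0.4187
R=1: x+3/10x²=0 ⇒ x=−10/3=-3.3333; min R=1−1/(4·3/10)=0.1667>−1
Confirm numerically:
  x=-3.043: |R|=0.73495 <1
  x=-2.878: |R|=0.60687 <1
  x=-2.724: |R|=0.50205 <1
  x=-2.664: |R|=0.46507 <1
  x=-3.569: |R|=1.25233 >1
  x=-3.460: |R|=1.13148 >1
Interval (-3.3333, 0).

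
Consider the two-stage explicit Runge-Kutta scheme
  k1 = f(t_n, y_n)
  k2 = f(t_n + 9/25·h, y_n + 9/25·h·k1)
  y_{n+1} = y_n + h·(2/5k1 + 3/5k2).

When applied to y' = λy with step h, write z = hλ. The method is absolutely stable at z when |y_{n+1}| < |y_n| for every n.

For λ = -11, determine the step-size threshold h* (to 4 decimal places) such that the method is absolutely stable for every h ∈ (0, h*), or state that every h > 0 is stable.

(-4.6296,0); λ=-11 ⇒ h* = (125/27)/11 = 0.4209.

On y'=λy, z=hλ:
  k1=λy_n ⇒ h·k1=z·y_n;  k2=λ(1+9/25z)y_n ⇒ h·k2=z(1+9/25z)y_n
  y_{n+1}/y_n = 1 + 2/5z + 3/5z(1+9/25z) = 1 + z + 27/125z²
  ⇒ R(z) = 1 + z + 27/125z².

Boundary: |R(x)|=1, x<0.
x=-0.97: |R|=0.2332
R=1: x+27/125x²=0 ⇒ x=−125/27=-4.6296; min R=1−1/(4·27/125)=-0.1574>−1
Confirm numerically:
  x=-4.224: |R|=0.62991 <1
  x=-3.467: |R|=0.12934 <1
  x=-3.138: |R|=0.01104 <1
  x=-2.462: |R|=0.15273 <1
  x=-5.036: |R|=1.44204 >1
  x=-4.881: |R|=1.26502 >1
  x=-4.698: |R|=1.06938 >1
Interval (-4.6296, 0).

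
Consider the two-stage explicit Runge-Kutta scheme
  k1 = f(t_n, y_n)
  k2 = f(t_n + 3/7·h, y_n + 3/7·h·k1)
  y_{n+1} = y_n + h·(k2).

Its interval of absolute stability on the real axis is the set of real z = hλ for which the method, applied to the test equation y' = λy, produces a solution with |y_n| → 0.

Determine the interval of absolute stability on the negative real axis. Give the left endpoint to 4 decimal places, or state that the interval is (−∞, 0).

(-2.3333, 0).

With y'=λy (z=hλ):
  k1=λy_n ⇒ h·k1=z·y_n;  k2=λ(1+3/7z)y_n ⇒ h·k2=z(1+3/7z)y_n
  y_{n+1}/y_n = 1 + z(1+3/7z) = 1 + z + 3/7z²
  so R(z) = 1 + z + 3/7z².

Solve |R(x)|<1 on ℝ⁻.
x=-0.71: |R|=0.5060
R=1: x+3/7x²=0 ⇒ x=−7/3=-2.3333; min R=1−1/(4·3/7)=0.4167>−1
Confirm numerically:
  x=-2.171: |R|=0.84896 <1
  x=-1.647: |R|=0.51555 <1
  x=-1.618: |R|=0.50397 <1
  x=-1.390: |R|=0.43804 <1
  x=-2.869: |R|=1.65864 >1
  x=-2.382: |R|=1.04968 >1
Interval (-2.3333, 0).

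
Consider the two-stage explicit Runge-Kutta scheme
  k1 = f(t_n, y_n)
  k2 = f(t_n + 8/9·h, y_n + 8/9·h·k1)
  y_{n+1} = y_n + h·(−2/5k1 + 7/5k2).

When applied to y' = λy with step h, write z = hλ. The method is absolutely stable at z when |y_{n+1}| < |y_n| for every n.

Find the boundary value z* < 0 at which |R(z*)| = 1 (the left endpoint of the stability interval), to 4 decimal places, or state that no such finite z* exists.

Test eqn y'=λy, z=hλ:
  k1=λy_n ⇒ h·k1=z·y_n;  k2=λ(1+8/9z)y_n ⇒ h·k2=z(1+8/9z)y_n
  y_{n+1}/y_n = 1 − 2/5z + 7/5z(1+8/9z) = 1 + z + 56/45z²
  so R(z) = 1 + z + 56/45z².

Need |R(x)|<1, x<0.
x=-0.96: |R|=1.1869
R=1: x+56/45x²=0 ⇒ x=−45/56=-0.8036; min R=1−1/(4·56/45)=0.7991>−1
Confirm numerically:
  x=-0.602: |R|=0.84899 <1
  x=-0.576: |R|=0.83688 <1
  x=-0.515: |R|=0.81506 <1
  x=-0.346: |R|=0.80298 <1
  x=-1.363: |R|=1.94889 >1
  x=-1.300: |R|=1.80311 >1
  x=-1.180: |R|=1.55276 >1
Interval (-0.8036, 0).

z* = -0.8036.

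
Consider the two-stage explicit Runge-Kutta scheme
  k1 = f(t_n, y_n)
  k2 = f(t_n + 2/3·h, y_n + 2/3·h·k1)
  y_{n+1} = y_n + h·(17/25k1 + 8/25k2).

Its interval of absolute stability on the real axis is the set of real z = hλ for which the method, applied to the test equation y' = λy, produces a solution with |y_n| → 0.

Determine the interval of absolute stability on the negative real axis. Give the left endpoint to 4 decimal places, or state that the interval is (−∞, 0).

z∈(-4.6875,0).

With y'=λy (z=hλ):
  k1=λy_n ⇒ h·k1=z·y_n;  k2=λ(1+2/3z)y_n ⇒ h·k2=z(1+2/3z)y_n
  y_{n+1}/y_n = 1 + 17/25z + 8/25z(1+2/3z) = 1 + z + 16/75z²
  Hence R(z) = 1 + z + 16/75z².

Boundary: |R(x)|=1, x<0.
x=-0.59: |R|=0.4843
R=1: x+16/75x²=0 ⇒ x=−75/16=-4.6875; min R=1−1/(4·16/75)=-0.1719>−1
Confirm numerically:
  x=-3.796: |R|=0.27805 <1
  x=-3.032: |R|=0.07082 <1
  x=-1.957: |R|=0.13997 <1
  x=-5.159: |R|=1.51893 >1
  x=-5.139: |R|=1.49499 >1
  x=-4.748: |R|=1.06128 >1
So |R|<1 on (-4.6875, 0).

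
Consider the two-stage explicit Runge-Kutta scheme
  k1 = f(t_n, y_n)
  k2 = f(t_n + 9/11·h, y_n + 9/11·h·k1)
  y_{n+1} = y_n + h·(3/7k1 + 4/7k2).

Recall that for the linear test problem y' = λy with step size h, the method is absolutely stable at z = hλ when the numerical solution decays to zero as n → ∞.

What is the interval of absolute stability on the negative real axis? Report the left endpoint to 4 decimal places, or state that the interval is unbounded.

On y'=λy, z=hλ:
  k1=λy_n ⇒ h·k1=z·y_n;  k2=λ(1+9/11z)y_n ⇒ h·k2=z(1+9/11z)y_n
  y_{n+1}/y_n = 1 + 3/7z + 4/7z(1+9/11z) = 1 + z + 36/77z²
  R(z) = 1 + z + 36/77z².

Find x<0 with |R(x)|<1.
x=-1.36: |R|=0.5047
R=1: x+36/77x²=0 ⇒ x=−77/36=-2.1389; min R=1−1/(4·36/77)=0.4653>−1
Confirm numerically:
  x=-1.779: |R|=0.70067 <1
  x=-1.567: |R|=0.58102 <1
  x=-1.066: |R|=0.46528 <1
  x=-2.596: |R|=1.55480 >1
  x=-2.396: |R|=1.28802 >1
Interval (-2.1389, 0).

z∈(-2.1389,0).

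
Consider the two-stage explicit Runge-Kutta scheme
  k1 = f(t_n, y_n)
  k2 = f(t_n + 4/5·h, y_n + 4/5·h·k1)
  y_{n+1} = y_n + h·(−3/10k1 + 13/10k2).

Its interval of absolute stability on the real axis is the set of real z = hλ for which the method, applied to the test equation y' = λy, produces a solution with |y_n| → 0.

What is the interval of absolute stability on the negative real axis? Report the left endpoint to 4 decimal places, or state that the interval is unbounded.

z∈(-0.9615,0).

Set f=λy, z=hλ:
  k1=λy_n ⇒ h·k1=z·y_n;  k2=λ(1+4/5z)y_n ⇒ h·k2=z(1+4/5z)y_n
  y_{n+1}/y_n = 1 − 3/10z + 13/10z(1+4/5z) = 1 + z + 26/25z²
  Hence R(z) = 1 + z + 26/25z².

Find x<0 with |R(x)|<1.
x=-0.43: |R|=0.7623
R=1: x+26/25x²=0 ⇒ x=−25/26=-0.9615; min R=1−1/(4·26/25)=0.7596>−1
Confirm numerically:
  x=-0.624: |R|=0.78095 <1
  x=-0.495: |R|=0.75983 <1
  x=-0.435: |R|=0.76179 <1
  x=-1.528: |R|=1.90018 >1
  x=-1.473: |R|=1.78352 >1
  x=-1.234: |R|=1.34967 >1
Interval (-0.9615, 0).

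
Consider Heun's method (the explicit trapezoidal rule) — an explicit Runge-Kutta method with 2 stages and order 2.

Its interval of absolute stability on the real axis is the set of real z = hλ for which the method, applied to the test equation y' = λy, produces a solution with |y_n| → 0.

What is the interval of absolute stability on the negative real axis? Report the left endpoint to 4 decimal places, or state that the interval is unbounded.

With y'=λy (z=hλ):
  order 2, 2-stage ⇒ R(z)=1+z+z^2/2
  (e.g. R(-0.42)=0.66820, |R|=0.66820)

Need |R(x)|<1, x<0.
x=-0.42: |R|=0.6682
|R(-2.3)|=1.3450 |R(-2.02)|=1.0202 |R(-1.05)|=0.5012
Bisect:
  x_lo=-2.5653 |R|=1.7250  x_hi=-0.2023 |R|=0.8181
  mid=-1.38379 |R|=0.57365 →hi
  mid=-1.97453 |R|=0.97485 →hi
  mid=-2.26990 |R|=1.30632 →lo
  mid=-2.12221 |R|=1.12968 →lo
  mid=-2.04837 |R|=1.04954 →lo
  mid=-2.01145 |R|=1.01152 →lo
  mid=-1.99299 |R|=0.99301 →hi
  mid=-2.00222 |R|=1.00222 →lo
  ...
  [-2.00006,-1.99991] ⇒ x*=-2.0000
Interval (-2.0000, 0).

(-2.0000, 0).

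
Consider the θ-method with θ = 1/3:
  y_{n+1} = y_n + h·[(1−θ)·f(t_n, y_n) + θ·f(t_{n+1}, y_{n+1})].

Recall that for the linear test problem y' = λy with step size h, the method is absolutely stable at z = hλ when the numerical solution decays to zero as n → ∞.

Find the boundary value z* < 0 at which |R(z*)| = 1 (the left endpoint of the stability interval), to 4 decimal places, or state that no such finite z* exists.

left endpoint -6.0000.

On y'=λy, z=hλ:
  y_{n+1} = y_n + z·[2/3·y_n + 1/3·y_{n+1}] ⇒ (1 − 1/3z)y_{n+1} = (1 + 2/3z)y_n
  Hence R(z) = (1 + 2/3z)/(1 − 1/3z).

Find x<0 with |R(x)|<1.
x=-0.89: |R|=0.3136
R=−1: 1+2/3x = −1+1/3x ⇒ -1/3x=2 ⇒ x=2/(-1/3)=-6.0000
Confirm numerically:
  x=-5.182: |R|=0.90002 <1
  x=-4.820: |R|=0.84910 <1
  x=-4.612: |R|=0.81766 <1
  x=-4.413: |R|=0.78592 <1
  x=-6.572: |R|=1.05976 >1
  x=-6.407: |R|=1.04327 >1
So |R|<1 on (-6.0000, 0).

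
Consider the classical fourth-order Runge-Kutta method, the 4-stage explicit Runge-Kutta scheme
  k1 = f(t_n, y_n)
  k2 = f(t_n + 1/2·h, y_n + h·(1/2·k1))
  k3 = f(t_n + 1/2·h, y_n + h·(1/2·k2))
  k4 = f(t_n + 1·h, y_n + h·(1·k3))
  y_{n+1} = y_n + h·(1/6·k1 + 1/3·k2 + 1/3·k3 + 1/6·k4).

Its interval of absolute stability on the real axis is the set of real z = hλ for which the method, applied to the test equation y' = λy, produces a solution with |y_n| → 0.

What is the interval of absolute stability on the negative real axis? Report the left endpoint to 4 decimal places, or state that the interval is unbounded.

z∈(-2.7853,0).

Set f=λy, z=hλ:
  order 4, 4-stage ⇒ R(z)=1+z+z^2/2+z^3/6+z^4/24
  (e.g. R(-0.85)=0.43065, |R|=0.43065)

Solve |R(x)|<1 on ℝ⁻.
x=-0.85: |R|=0.4306
|R(-2.74)|=0.9338 |R(-2.29)|=0.4764 |R(-0.86)|=0.4266
Bisect:
  x_lo=-3.6104 |R|=3.1431  x_hi=-0.2919 |R|=0.7469
  mid=-1.95112 |R|=0.31822 →hi
  mid=-2.78076 |R|=0.99318 →hi
  mid=-3.19557 |R|=1.81651 →lo
  mid=-2.98816 |R|=1.35150 →lo
  mid=-2.88446 |R|=1.16010 →lo
  mid=-2.83261 |R|=1.07371 →lo
  mid=-2.80668 |R|=1.03273 →lo
  mid=-2.79372 |R|=1.01278 →lo
  mid=-2.78724 |R|=1.00294 →lo
  ...
  [-2.78542,-2.78521] ⇒ x*=-2.7853
So |R|<1 on (-2.7853, 0).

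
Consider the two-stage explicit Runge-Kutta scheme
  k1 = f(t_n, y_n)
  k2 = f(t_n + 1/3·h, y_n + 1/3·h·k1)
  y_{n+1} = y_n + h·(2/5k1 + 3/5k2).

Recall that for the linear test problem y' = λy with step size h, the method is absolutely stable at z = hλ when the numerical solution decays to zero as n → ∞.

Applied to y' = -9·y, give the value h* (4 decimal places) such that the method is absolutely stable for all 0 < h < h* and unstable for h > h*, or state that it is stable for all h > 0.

Set f=λy, z=hλ:
  k1=λy_n ⇒ h·k1=z·y_n;  k2=λ(1+1/3z)y_n ⇒ h·k2=z(1+1/3z)y_n
  y_{n+1}/y_n = 1 + 2/5z + 3/5z(1+1/3z) = 1 + z + 1/5z²
  Hence R(z) = 1 + z + 1/5z².

Need |R(x)|<1, x<0.
x=-1.44: |R|=0.0253
R=1: x+1/5x²=0 ⇒ x=−5=-5.0000; min R=1−1/(4·1/5)=-0.2500>−1
Confirm numerically:
  x=-4.150: |R|=0.29450 <1
  x=-3.910: |R|=0.14762 <1
  x=-3.892: |R|=0.13753 <1
  x=-2.373: |R|=0.24677 <1
  x=-5.533: |R|=1.58982 >1
  x=-5.394: |R|=1.42505 >1
Stable set (-5.0000, 0).

(-5.0000,0); λ=-9 ⇒ h* = (5)/9 = 0.5556.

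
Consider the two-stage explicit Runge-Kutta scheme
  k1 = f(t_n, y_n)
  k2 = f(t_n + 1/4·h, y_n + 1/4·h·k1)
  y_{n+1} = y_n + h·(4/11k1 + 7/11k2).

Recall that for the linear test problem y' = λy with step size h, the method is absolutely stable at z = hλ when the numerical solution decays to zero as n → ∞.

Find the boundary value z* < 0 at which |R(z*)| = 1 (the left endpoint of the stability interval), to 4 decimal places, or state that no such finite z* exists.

z* = -6.2857.

On y'=λy, z=hλ:
  k1=λy_n ⇒ h·k1=z·y_n;  k2=λ(1+1/4z)y_n ⇒ h·k2=z(1+1/4z)y_n
  y_{n+1}/y_n = 1 + 4/11z + 7/11z(1+1/4z) = 1 + z + 7/44z²
  so R(z) = 1 + z + 7/44z².

Need |R(x)|<1, x<0.
x=-0.51: |R|=0.5314
R=1: x+7/44x²=0 ⇒ x=−44/7=-6.2857; min R=1−1/(4·7/44)=-0.5714>−1
Confirm numerically:
  x=-5.237: |R|=0.12625 <1
  x=-5.144: |R|=0.06566 <1
  x=-4.551: |R|=0.25597 <1
  x=-3.455: |R|=0.55593 <1
  x=-6.799: |R|=1.55520 >1
  x=-6.465: |R|=1.18440 >1
  x=-6.414: |R|=1.13090 >1
So |R|<1 on (-6.2857, 0).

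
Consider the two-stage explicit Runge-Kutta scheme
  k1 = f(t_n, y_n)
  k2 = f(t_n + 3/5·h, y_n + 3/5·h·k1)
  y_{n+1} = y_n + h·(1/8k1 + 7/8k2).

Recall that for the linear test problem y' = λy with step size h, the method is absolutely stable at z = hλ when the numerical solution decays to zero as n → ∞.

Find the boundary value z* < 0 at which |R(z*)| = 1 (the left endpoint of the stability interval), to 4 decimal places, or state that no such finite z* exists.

left endpoint -1.9048.

Set f=λy, z=hλ:
  k1=λy_n ⇒ h·k1=z·y_n;  k2=λ(1+3/5z)y_n ⇒ h·k2=z(1+3/5z)y_n
  y_{n+1}/y_n = 1 + 1/8z + 7/8z(1+3/5z) = 1 + z + 21/40z²
  Hence R(z) = 1 + z + 21/40z².

Find x<0 with |R(x)|<1.
x=-0.74: |R|=0.5475
R=1: x+21/40x²=0 ⇒ x=−40/21=-1.9048; min R=1−1/(4·21/40)=0.5238>−1
Confirm numerically:
  x=-1.534: |R|=0.70141 <1
  x=-1.428: |R|=0.64257 <1
  x=-1.211: |R|=0.55892 <1
  x=-1.069: |R|=0.53095 <1
  x=-2.299: |R|=1.47584 >1
  x=-2.168: |R|=1.29962 >1
  x=-2.024: |R|=1.12670 >1
So |R|<1 on (-1.9048, 0).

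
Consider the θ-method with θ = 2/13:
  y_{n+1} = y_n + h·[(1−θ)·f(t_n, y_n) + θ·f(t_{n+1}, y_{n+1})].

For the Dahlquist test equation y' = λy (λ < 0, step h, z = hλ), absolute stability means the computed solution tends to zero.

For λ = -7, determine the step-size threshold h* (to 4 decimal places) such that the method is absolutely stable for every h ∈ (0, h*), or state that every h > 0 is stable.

Set f=λy, z=hλ:
  y_{n+1} = y_n + z·[11/13·y_n + 2/13·y_{n+1}] ⇒ (1 − 2/13z)y_{n+1} = (1 + 11/13z)y_n
  so R(z) = (1 + 11/13z)/(1 − 2/13z).

Find x<0 with |R(x)|<1.
x=-1.14: |R|=0.0301
R=−1: 1+11/13x = −1+2/13x ⇒ -9/13x=2 ⇒ x=2/(-9/13)=-2.8889
Confirm numerically:
  x=-2.481: |R|=0.79562 <1
  x=-2.326: |R|=0.71301 <1
  x=-1.413: |R|=0.16068 <1
  x=-3.419: |R|=1.24050 >1
  x=-3.351: |R|=1.21110 >1
  x=-3.265: |R|=1.17332 >1
Interval (-2.8889, 0).

(-2.8889,0); λ=-7 ⇒ h* = (26/9)/7 = 0.4127.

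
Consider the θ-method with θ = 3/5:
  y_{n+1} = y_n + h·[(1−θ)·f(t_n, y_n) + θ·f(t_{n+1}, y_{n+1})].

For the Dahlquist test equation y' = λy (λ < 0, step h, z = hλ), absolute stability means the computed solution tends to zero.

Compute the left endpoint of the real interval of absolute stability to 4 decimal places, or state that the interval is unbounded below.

On y'=λy, z=hλ:
  y_{n+1} = y_n + z·[2/5·y_n + 3/5·y_{n+1}] ⇒ (1 − 3/5z)y_{n+1} = (1 + 2/5z)y_n
  ⇒ R(z) = (1 + 2/5z)/(1 − 3/5z).

Find x<0 with |R(x)|<1.
x=-0.79: |R|=0.4640
x=-2: |R|=0.0909
x=-10: |R|=0.4286
x=-100: |R|=0.6393
θ=3/5≥1/2 ⇒ |1+2/5x|<|1−3/5x| ∀x<0 ⇒ unbounded interval.

(−∞, 0) — no finite endpoint.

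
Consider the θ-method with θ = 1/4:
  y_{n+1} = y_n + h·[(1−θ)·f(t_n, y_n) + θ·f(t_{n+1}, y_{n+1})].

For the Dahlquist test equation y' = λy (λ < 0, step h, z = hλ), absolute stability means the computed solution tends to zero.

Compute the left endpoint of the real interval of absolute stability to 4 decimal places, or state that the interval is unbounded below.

Set f=λy, z=hλ:
  y_{n+1} = y_n + z·[3/4·y_n + 1/4·y_{n+1}] ⇒ (1 − 1/4z)y_{n+1} = (1 + 3/4z)y_n
  R(z) = (1 + 3/4z)/(1 − 1/4z).

Find x<0 with |R(x)|<1.
x=-0.69: |R|=0.4115
R=−1: 1+3/4x = −1+1/4x ⇒ -1/2x=2 ⇒ x=2/(-1/2)=-4.0000
Confirm numerically:
  x=-2.952: |R|=0.69850 <1
  x=-2.705: |R|=0.61372 <1
  x=-1.670: |R|=0.17813 <1
  x=-4.571: |R|=1.13324 >1
  x=-4.520: |R|=1.12207 >1
So |R|<1 on (-4.0000, 0).

z* = -4.0000.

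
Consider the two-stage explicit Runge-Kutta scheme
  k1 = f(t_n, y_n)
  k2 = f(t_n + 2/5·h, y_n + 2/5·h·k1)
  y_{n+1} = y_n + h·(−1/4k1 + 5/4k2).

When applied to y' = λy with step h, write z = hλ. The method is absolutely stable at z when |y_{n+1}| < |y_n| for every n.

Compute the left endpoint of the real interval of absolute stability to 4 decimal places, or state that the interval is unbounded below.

left endpoint -2.0000.

Test eqn y'=λy, z=hλ:
  k1=λy_n ⇒ h·k1=z·y_n;  k2=λ(1+2/5z)y_n ⇒ h·k2=z(1+2/5z)y_n
  y_{n+1}/y_n = 1 − 1/4z + 5/4z(1+2/5z) = 1 + z + 1/2z²
  R(z) = 1 + z + 1/2z².

Find x<0 with |R(x)|<1.
x=-1.76: |R|=0.7888
R=1: x+1/2x²=0 ⇒ x=−2=-2.0000; min R=1−1/(4·1/2)=0.5000>−1
Confirm numerically:
  x=-1.966: |R|=0.96658 <1
  x=-1.875: |R|=0.88281 <1
  x=-1.770: |R|=0.79645 <1
  x=-1.762: |R|=0.79032 <1
  x=-2.434: |R|=1.52818 >1
  x=-2.020: |R|=1.02020 >1
Interval (-2.0000, 0).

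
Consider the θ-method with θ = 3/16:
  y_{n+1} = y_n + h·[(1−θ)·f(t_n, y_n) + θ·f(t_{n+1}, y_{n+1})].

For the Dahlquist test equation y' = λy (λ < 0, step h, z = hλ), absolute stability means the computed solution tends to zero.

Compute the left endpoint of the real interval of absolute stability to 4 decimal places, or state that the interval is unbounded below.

Set f=λy, z=hλ:
  y_{n+1} = y_n + z·[13/16·y_n + 3/16·y_{n+1}] ⇒ (1 − 3/16z)y_{n+1} = (1 + 13/16z)y_n
  so R(z) = (1 + 13/16z)/(1 − 3/16z).

Need |R(x)|<1, x<0.
x=-1.14: |R|=0.0608
R=−1: 1+13/16x = −1+3/16x ⇒ -5/8x=2 ⇒ x=2/(-5/8)=-3.2000
Confirm numerically:
  x=-2.933: |R|=0.89233 <1
  x=-2.767: |R|=0.82182 <1
  x=-2.294: |R|=0.60406 <1
  x=-1.597: |R|=0.22899 <1
  x=-3.616: |R|=1.15495 >1
  x=-3.609: |R|=1.15246 >1
  x=-3.420: |R|=1.08378 >1
Interval (-3.2000, 0).

left endpoint -3.2000.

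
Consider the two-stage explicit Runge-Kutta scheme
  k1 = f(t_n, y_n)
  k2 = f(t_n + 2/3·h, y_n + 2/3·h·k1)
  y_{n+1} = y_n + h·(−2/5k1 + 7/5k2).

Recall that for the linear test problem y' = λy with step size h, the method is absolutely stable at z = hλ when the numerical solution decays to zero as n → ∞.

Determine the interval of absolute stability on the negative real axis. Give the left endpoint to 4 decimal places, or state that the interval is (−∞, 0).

On y'=λy, z=hλ:
  k1=λy_n ⇒ h·k1=z·y_n;  k2=λ(1+2/3z)y_n ⇒ h·k2=z(1+2/3z)y_n
  y_{n+1}/y_n = 1 − 2/5z + 7/5z(1+2/3z) = 1 + z + 14/15z²
  R(z) = 1 + z + 14/15z².

Find x<0 with |R(x)|<1.
x=-1.05: |R|=0.9790
R=1: x+14/15x²=0 ⇒ x=−15/14=-1.0714; min R=1−1/(4·14/15)=0.7321>−1
Confirm numerically:
  x=-0.847: |R|=0.82258 <1
  x=-0.565: |R|=0.73294 <1
  x=-0.488: |R|=0.73427 <1
  x=-0.478: |R|=0.73525 <1
  x=-1.624: |R|=1.83755 >1
  x=-1.332: |R|=1.32394 >1
  x=-1.330: |R|=1.32097 >1
Stable set (-1.0714, 0).

(-1.0714, 0).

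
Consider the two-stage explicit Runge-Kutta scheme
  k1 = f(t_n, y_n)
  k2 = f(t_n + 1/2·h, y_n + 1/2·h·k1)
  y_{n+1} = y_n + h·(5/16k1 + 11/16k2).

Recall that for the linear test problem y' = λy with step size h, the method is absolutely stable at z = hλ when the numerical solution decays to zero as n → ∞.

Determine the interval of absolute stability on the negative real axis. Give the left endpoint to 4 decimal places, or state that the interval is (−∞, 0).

With y'=λy (z=hλ):
  k1=λy_n ⇒ h·k1=z·y_n;  k2=λ(1+1/2z)y_n ⇒ h·k2=z(1+1/2z)y_n
  y_{n+1}/y_n = 1 + 5/16z + 11/16z(1+1/2z) = 1 + z + 11/32z²
  ⇒ R(z) = 1 + z + 11/32z².

Solve |R(x)|<1 on ℝ⁻.
x=-1.78: |R|=0.3091
R=1: x+11/32x²=0 ⇒ x=−32/11=-2.9091; min R=1−1/(4·11/32)=0.2727>−1
Confirm numerically:
  x=-2.712: |R|=0.81626 <1
  x=-2.218: |R|=0.47309 <1
  x=-1.648: |R|=0.28559 <1
  x=-1.629: |R|=0.28319 <1
  x=-3.288: |R|=1.42826 >1
  x=-3.076: |R|=1.17649 >1
  x=-3.033: |R|=1.12919 >1
Interval (-2.9091, 0).

z∈(-2.9091,0).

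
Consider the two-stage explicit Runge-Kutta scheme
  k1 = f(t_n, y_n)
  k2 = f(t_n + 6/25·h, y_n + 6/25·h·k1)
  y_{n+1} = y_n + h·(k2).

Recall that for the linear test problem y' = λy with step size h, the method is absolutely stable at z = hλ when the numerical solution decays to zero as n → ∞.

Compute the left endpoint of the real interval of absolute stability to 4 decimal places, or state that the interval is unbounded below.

z* = -4.1667.

On y'=λy, z=hλ:
  k1=λy_n ⇒ h·k1=z·y_n;  k2=λ(1+6/25z)y_n ⇒ h·k2=z(1+6/25z)y_n
  y_{n+1}/y_n = 1 + z(1+6/25z) = 1 + z + 6/25z²
  R(z) = 1 + z + 6/25z².

Find x<0 with |R(x)|<1.
x=-0.61: |R|=0.4793
R=1: x+6/25x²=0 ⇒ x=−25/6=-4.1667; min R=1−1/(4·6/25)=-0.0417>−1
Confirm numerically:
  x=-3.850: |R|=0.70740 <1
  x=-2.808: |R|=0.08437 <1
  x=-1.812: |R|=0.02400 <1
  x=-4.667: |R|=1.56041 >1
  x=-4.309: |R|=1.14720 >1
So |R|<1 on (-4.1667, 0).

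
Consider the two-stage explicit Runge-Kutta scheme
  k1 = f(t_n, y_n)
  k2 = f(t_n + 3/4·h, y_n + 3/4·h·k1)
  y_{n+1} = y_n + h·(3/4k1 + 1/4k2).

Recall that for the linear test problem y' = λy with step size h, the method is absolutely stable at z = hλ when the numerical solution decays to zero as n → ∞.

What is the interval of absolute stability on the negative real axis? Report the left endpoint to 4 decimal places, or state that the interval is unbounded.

(-5.3333, 0).

Set f=λy, z=hλ:
  k1=λy_n ⇒ h·k1=z·y_n;  k2=λ(1+3/4z)y_n ⇒ h·k2=z(1+3/4z)y_n
  y_{n+1}/y_n = 1 + 3/4z + 1/4z(1+3/4z) = 1 + z + 3/16z²
  Hence R(z) = 1 + z + 3/16z².

Need |R(x)|<1, x<0.
x=-1.67: |R|=0.1471
R=1: x+3/16x²=0 ⇒ x=−16/3=-5.3333; min R=1−1/(4·3/16)=-0.3333>−1
Confirm numerically:
  x=-4.625: |R|=0.38574 <1
  x=-4.185: |R|=0.09892 <1
  x=-2.868: |R|=0.32573 <1
  x=-2.595: |R|=0.33237 <1
  x=-5.668: |R|=1.35567 >1
  x=-5.589: |R|=1.26792 >1
So |R|<1 on (-5.3333, 0).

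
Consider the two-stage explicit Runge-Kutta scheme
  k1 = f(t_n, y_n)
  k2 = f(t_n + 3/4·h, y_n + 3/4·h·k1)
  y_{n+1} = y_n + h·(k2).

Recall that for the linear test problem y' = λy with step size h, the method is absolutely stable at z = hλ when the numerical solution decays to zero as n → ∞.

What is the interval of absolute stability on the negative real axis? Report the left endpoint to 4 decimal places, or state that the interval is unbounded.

Test eqn y'=λy, z=hλ:
  k1=λy_n ⇒ h·k1=z·y_n;  k2=λ(1+3/4z)y_n ⇒ h·k2=z(1+3/4z)y_n
  y_{n+1}/y_n = 1 + z(1+3/4z) = 1 + z + 3/4z²
  ⇒ R(z) = 1 + z + 3/4z².

Boundary: |R(x)|=1, x<0.
x=-1.77: |R|=1.5797
R=1: x+3/4x²=0 ⇒ x=−4/3=-1.3333; min R=1−1/(4·3/4)=0.6667>−1
Confirm numerically:
  x=-1.197: |R|=0.87761 <1
  x=-1.160: |R|=0.84920 <1
  x=-0.948: |R|=0.72603 <1
  x=-0.760: |R|=0.67320 <1
  x=-1.663: |R|=1.41118 >1
  x=-1.468: |R|=1.14827 >1
  x=-1.447: |R|=1.12336 >1
Interval (-1.3333, 0).

(-1.3333, 0).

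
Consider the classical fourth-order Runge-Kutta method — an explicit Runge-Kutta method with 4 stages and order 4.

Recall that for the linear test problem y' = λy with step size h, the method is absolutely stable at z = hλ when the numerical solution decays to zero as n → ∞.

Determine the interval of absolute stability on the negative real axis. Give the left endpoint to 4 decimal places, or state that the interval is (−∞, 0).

Set f=λy, z=hλ:
  order 4, 4-stage ⇒ R(z)=1+z+z^2/2+z^3/6+z^4/24
  (e.g. R(-0.95)=0.39229, |R|=0.39229)

Find x<0 with |R(x)|<1.
x=-0.95: |R|=0.3923
|R(-2.61)|=0.7663 |R(-0.99)|=0.3784 |R(-0.76)|=0.4695
Bisect:
  x_lo=-3.0990 |R|=1.5855  x_hi=-0.2165 |R|=0.8054
  mid=-1.65772 |R|=0.27171 →hi
  mid=-2.37834 |R|=0.54090 →hi
  mid=-2.73865 |R|=0.93192 →hi
  mid=-2.91880 |R|=1.22067 →lo
  mid=-2.82873 |R|=1.06748 →lo
  mid=-2.78369 |R|=0.99758 →hi
  mid=-2.80621 |R|=1.03199 →lo
  mid=-2.79495 |R|=1.01465 →lo
  ...
  [-2.78545,-2.78527] ⇒ x*=-2.7853
Stable set (-2.7853, 0).

(-2.7853, 0).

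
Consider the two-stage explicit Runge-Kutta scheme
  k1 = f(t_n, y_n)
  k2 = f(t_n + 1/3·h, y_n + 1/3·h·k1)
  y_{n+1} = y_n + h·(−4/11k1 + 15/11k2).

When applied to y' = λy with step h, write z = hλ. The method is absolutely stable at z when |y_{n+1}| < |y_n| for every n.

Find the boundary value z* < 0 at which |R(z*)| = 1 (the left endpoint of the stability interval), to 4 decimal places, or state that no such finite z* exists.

left endpoint -2.2000.

With y'=λy (z=hλ):
  k1=λy_n ⇒ h·k1=z·y_n;  k2=λ(1+1/3z)y_n ⇒ h·k2=z(1+1/3z)y_n
  y_{n+1}/y_n = 1 − 4/11z + 15/11z(1+1/3z) = 1 + z + 5/11z²
  Hence R(z) = 1 + z + 5/11z².

Need |R(x)|<1, x<0.
x=-1.49: |R|=0.5191
R=1: x+5/11x²=0 ⇒ x=−11/5=-2.2000; min R=1−1/(4·5/11)=0.4500>−1
Confirm numerically:
  x=-2.150: |R|=0.95114 <1
  x=-2.109: |R|=0.91276 <1
  x=-2.001: |R|=0.81900 <1
  x=-1.750: |R|=0.64205 <1
  x=-2.348: |R|=1.15796 >1
  x=-2.255: |R|=1.05637 >1
Stable set (-2.2000, 0).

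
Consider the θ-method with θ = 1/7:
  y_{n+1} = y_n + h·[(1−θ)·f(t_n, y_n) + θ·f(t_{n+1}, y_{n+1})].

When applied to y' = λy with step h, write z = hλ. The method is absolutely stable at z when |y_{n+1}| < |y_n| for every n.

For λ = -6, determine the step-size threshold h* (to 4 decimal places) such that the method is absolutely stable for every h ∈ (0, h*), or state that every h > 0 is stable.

With y'=λy (z=hλ):
  y_{n+1} = y_n + z·[6/7·y_n + 1/7·y_{n+1}] ⇒ (1 − 1/7z)y_{n+1} = (1 + 6/7z)y_n
  ⇒ R(z) = (1 + 6/7z)/(1 − 1/7z).

Need |R(x)|<1, x<0.
x=-0.87: |R|=0.2262
R=−1: 1+6/7x = −1+1/7x ⇒ -5/7x=2 ⇒ x=2/(-5/7)=-2.8000
Confirm numerically:
  x=-2.768: |R|=0.98362 <1
  x=-2.700: |R|=0.94845 <1
  x=-1.630: |R|=0.32213 <1
  x=-1.516: |R|=0.24612 <1
  x=-3.201: |R|=1.19655 >1
  x=-2.916: |R|=1.05849 >1
  x=-2.883: |R|=1.04199 >1
So |R|<1 on (-2.8000, 0).

(-2.8000,0); λ=-6 ⇒ h* = (14/5)/6 = 0.4667.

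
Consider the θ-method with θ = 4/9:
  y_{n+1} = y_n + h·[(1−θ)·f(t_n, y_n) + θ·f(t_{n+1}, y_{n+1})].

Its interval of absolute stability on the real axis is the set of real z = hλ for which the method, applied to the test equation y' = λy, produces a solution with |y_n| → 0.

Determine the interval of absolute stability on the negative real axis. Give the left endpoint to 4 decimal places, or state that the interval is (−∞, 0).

With y'=λy (z=hλ):
  y_{n+1} = y_n + z·[5/9·y_n + 4/9·y_{n+1}] ⇒ (1 − 4/9z)y_{n+1} = (1 + 5/9z)y_n
  Hence R(z) = (1 + 5/9z)/(1 − 4/9z).

Boundary: |R(x)|=1, x<0.
x=-0.73: |R|=0.4488
R=−1: 1+5/9x = −1+4/9x ⇒ -1/9x=2 ⇒ x=2/(-1/9)=-18.0000
Confirm numerically:
  x=-17.783: |R|=0.99729 <1
  x=-17.098: |R|=0.98835 <1
  x=-10.319: |R|=0.84722 <1
  x=-9.477: |R|=0.81830 <1
  x=-18.352: |R|=1.00427 >1
  x=-18.187: |R|=1.00229 >1
  x=-18.102: |R|=1.00125 >1
Interval (-18.0000, 0).

(-18.0000, 0).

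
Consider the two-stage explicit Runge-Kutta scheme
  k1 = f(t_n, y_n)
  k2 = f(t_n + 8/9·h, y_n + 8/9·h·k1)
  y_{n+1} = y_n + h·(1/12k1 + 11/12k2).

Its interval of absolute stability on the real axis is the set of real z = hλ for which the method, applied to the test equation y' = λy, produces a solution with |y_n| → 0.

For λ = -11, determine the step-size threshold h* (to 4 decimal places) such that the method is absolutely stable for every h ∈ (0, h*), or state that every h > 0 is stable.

(-1.2273,0); λ=-11 ⇒ h* = (27/22)/11 = 0.1116.

Test eqn y'=λy, z=hλ:
  k1=λy_n ⇒ h·k1=z·y_n;  k2=λ(1+8/9z)y_n ⇒ h·k2=z(1+8/9z)y_n
  y_{n+1}/y_n = 1 + 1/12z + 11/12z(1+8/9z) = 1 + z + 22/27z²
  R(z) = 1 + z + 22/27z².

Need |R(x)|<1, x<0.
x=-1.05: |R|=0.8483
R=1: x+22/27x²=0 ⇒ x=−27/22=-1.2273; min R=1−1/(4·22/27)=0.6932>−1
Confirm numerically:
  x=-0.840: |R|=0.73493 <1
  x=-0.682: |R|=0.69699 <1
  x=-0.599: |R|=0.69336 <1
  x=-1.479: |R|=1.30336 >1
  x=-1.283: |R|=1.05826 >1
So |R|<1 on (-1.2273, 0).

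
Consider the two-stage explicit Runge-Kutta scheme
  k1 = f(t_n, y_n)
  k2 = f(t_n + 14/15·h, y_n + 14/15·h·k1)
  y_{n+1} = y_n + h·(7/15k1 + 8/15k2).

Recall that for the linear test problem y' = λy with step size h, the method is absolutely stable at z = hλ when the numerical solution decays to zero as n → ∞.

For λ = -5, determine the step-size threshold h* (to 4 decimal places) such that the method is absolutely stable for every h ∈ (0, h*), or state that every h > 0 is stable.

Test eqn y'=λy, z=hλ:
  k1=λy_n ⇒ h·k1=z·y_n;  k2=λ(1+14/15z)y_n ⇒ h·k2=z(1+14/15z)y_n
  y_{n+1}/y_n = 1 + 7/15z + 8/15z(1+14/15z) = 1 + z + 112/225z²
  R(z) = 1 + z + 112/225z².

Need |R(x)|<1, x<0.
x=-0.99: |R|=0.4979
R=1: x+112/225x²=0 ⇒ x=−225/112=-2.0089; min R=1−1/(4·112/225)=0.4978>−1
Confirm numerically:
  x=-1.980: |R|=0.97149 <1
  x=-1.794: |R|=0.80807 <1
  x=-1.589: |R|=0.66785 <1
  x=-1.467: |R|=0.60426 <1
  x=-2.505: |R|=1.61857 >1
  x=-2.236: |R|=1.25274 >1
So |R|<1 on (-2.0089, 0).

(-2.0089,0); λ=-5 ⇒ h* = (225/112)/5 = 0.4018.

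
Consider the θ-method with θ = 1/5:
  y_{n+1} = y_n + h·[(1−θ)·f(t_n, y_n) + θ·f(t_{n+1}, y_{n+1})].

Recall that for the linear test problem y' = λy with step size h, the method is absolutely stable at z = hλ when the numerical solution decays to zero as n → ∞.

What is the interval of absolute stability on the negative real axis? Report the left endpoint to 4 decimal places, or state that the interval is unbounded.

Set f=λy, z=hλ:
  y_{n+1} = y_n + z·[4/5·y_n + 1/5·y_{n+1}] ⇒ (1 − 1/5z)y_{n+1} = (1 + 4/5z)y_n
  so R(z) = (1 + 4/5z)/(1 − 1/5z).

Need |R(x)|<1, x<0.
x=-0.43: |R|=0.6041
R=−1: 1+4/5x = −1+1/5x ⇒ -3/5x=2 ⇒ x=2/(-3/5)=-3.3333
Confirm numerically:
  x=-2.824: |R|=0.80470 <1
  x=-2.724: |R|=0.76334 <1
  x=-2.537: |R|=0.68303 <1
  x=-2.536: |R|=0.68259 <1
  x=-3.581: |R|=1.08659 >1
  x=-3.502: |R|=1.05952 >1
Interval (-3.3333, 0).

(-3.3333, 0).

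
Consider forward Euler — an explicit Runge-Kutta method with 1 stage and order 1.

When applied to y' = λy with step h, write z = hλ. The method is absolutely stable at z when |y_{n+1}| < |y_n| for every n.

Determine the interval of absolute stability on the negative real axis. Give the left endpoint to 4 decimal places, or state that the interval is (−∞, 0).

On y'=λy, z=hλ:
  order 1, 1-stage ⇒ R(z)=1+z
  (e.g. R(-1.08)=-0.08000, |R|=0.08000)

Find x<0 with |R(x)|<1.
x=-1.08: |R|=0.0800
|R(-2.28)|=1.2800 |R(-1.25)|=0.2500 |R(-0.81)|=0.1900
Bisect:
  x_lo=-2.6000 |R|=1.6000  x_hi=-0.1031 |R|=0.8969
  mid=-1.35159 |R|=0.35159 →hi
  mid=-1.97582 |R|=0.97582 →hi
  mid=-2.28793 |R|=1.28793 →lo
  mid=-2.13188 |R|=1.13188 →lo
  mid=-2.05385 |R|=1.05385 →lo
  mid=-2.01483 |R|=1.01483 →lo
  mid=-1.99533 |R|=0.99533 →hi
  mid=-2.00508 |R|=1.00508 →lo
  mid=-2.00020 |R|=1.00020 →lo
  ...
  [-2.00005,-1.99990] ⇒ x*=-2.0000
Interval (-2.0000, 0).

z∈(-2.0000,0).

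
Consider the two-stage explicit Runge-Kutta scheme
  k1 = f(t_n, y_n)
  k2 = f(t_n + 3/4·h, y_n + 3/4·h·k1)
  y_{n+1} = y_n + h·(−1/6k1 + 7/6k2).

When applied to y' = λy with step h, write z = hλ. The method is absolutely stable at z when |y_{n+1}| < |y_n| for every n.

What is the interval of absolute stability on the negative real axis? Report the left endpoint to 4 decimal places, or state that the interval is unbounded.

(-1.1429, 0).

Set f=λy, z=hλ:
  k1=λy_n ⇒ h·k1=z·y_n;  k2=λ(1+3/4z)y_n ⇒ h·k2=z(1+3/4z)y_n
  y_{n+1}/y_n = 1 − 1/6z + 7/6z(1+3/4z) = 1 + z + 7/8z²
  R(z) = 1 + z + 7/8z².

Boundary: |R(x)|=1, x<0.
x=-1.39: |R|=1.3006
R=1: x+7/8x²=0 ⇒ x=−8/7=-1.1429; min R=1−1/(4·7/8)=0.7143>−1
Confirm numerically:
  x=-0.671: |R|=0.72296 <1
  x=-0.618: |R|=0.71618 <1
  x=-0.585: |R|=0.71445 <1
  x=-1.723: |R|=1.87464 >1
  x=-1.274: |R|=1.14619 >1
  x=-1.265: |R|=1.13520 >1
Interval (-1.1429, 0).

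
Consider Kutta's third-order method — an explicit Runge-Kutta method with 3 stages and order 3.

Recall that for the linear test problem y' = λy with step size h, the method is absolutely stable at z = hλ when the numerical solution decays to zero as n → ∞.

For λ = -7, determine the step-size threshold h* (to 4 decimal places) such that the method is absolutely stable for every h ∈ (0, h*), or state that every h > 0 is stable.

Set f=λy, z=hλ:
  order 3, 3-stage ⇒ R(z)=1+z+z^2/2+z^3/6
  (e.g. R(-1.01)=0.32833, |R|=0.32833)

Boundary: |R(x)|=1, x<0.
x=-1.01: |R|=0.3283
|R(-2.33)|=0.7238 |R(-1.77)|=0.1278 |R(-1.59)|=0.0041
Bisect:
  x_lo=-2.8822 |R|=1.7191  x_hi=-0.3680 |R|=0.6914
  mid=-1.62508 |R|=0.01991 →hi
  mid=-2.25363 |R|=0.62185 →hi
  mid=-2.56791 |R|=1.09303 →lo
  mid=-2.41077 |R|=0.84002 →hi
  mid=-2.48934 |R|=0.96193 →hi
  mid=-2.52863 |R|=1.02630 →lo
  mid=-2.50898 |R|=0.99383 →hi
  ...
  [-2.51282,-2.51267] ⇒ x*=-2.5127
Stable set (-2.5127, 0).

(-2.5127,0); λ=-7 ⇒ h* = 0.3590.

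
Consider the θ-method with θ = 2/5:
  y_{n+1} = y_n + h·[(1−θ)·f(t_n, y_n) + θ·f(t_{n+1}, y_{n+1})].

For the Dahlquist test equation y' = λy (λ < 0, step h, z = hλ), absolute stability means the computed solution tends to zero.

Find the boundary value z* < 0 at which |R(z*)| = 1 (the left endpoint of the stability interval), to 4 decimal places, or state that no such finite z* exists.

left endpoint -10.0000.

Set f=λy, z=hλ:
  y_{n+1} = y_n + z·[3/5·y_n + 2/5·y_{n+1}] ⇒ (1 − 2/5z)y_{n+1} = (1 + 3/5z)y_n
  so R(z) = (1 + 3/5z)/(1 − 2/5z).

Boundary: |R(x)|=1, x<0.
x=-0.45: |R|=0.6186
R=−1: 1+3/5x = −1+2/5x ⇒ -1/5x=2 ⇒ x=2/(-1/5)=-10.0000
Confirm numerically:
  x=-8.138: |R|=0.91248 <1
  x=-6.544: |R|=0.80893 <1
  x=-5.685: |R|=0.73641 <1
  x=-10.467: |R|=1.01801 >1
  x=-10.363: |R|=1.01411 >1
  x=-10.083: |R|=1.00330 >1
Stable set (-10.0000, 0).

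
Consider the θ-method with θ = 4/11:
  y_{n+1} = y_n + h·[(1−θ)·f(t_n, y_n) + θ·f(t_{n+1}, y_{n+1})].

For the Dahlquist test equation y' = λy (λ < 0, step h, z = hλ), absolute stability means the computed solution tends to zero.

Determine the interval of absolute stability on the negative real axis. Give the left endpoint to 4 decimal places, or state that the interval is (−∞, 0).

On y'=λy, z=hλ:
  y_{n+1} = y_n + z·[7/11·y_n + 4/11·y_{n+1}] ⇒ (1 − 4/11z)y_{n+1} = (1 + 7/11z)y_n
  ⇒ R(z) = (1 + 7/11z)/(1 − 4/11z).

Boundary: |R(x)|=1, x<0.
x=-0.45: |R|=0.6133
R=−1: 1+7/11x = −1+4/11x ⇒ -3/11x=2 ⇒ x=2/(-3/11)=-7.3333
Confirm numerically:
  x=-6.646: |R|=0.94514 <1
  x=-5.882: |R|=0.87390 <1
  x=-5.757: |R|=0.86103 <1
  x=-3.802: |R|=0.59577 <1
  x=-7.829: |R|=1.03514 >1
  x=-7.723: |R|=1.02791 >1
Interval (-7.3333, 0).

z∈(-7.3333,0).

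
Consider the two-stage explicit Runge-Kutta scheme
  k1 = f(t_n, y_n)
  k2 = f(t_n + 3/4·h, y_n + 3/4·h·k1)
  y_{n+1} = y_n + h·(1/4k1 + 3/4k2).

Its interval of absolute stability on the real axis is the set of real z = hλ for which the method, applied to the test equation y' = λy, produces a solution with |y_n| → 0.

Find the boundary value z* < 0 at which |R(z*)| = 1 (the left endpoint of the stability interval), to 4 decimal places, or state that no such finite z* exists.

Set f=λy, z=hλ:
  k1=λy_n ⇒ h·k1=z·y_n;  k2=λ(1+3/4z)y_n ⇒ h·k2=z(1+3/4z)y_n
  y_{n+1}/y_n = 1 + 1/4z + 3/4z(1+3/4z) = 1 + z + 9/16z²
  R(z) = 1 + z + 9/16z².

Need |R(x)|<1, x<0.
x=-1.77: |R|=0.9923
R=1: x+9/16x²=0 ⇒ x=−16/9=-1.7778; min R=1−1/(4·9/16)=0.5556>−1
Confirm numerically:
  x=-1.634: |R|=0.86785 <1
  x=-1.271: |R|=0.63769 <1
  x=-0.988: |R|=0.56108 <1
  x=-0.867: |R|=0.55583 <1
  x=-2.186: |R|=1.50196 >1
  x=-1.813: |R|=1.03592 >1
So |R|<1 on (-1.7778, 0).

left endpoint -1.7778.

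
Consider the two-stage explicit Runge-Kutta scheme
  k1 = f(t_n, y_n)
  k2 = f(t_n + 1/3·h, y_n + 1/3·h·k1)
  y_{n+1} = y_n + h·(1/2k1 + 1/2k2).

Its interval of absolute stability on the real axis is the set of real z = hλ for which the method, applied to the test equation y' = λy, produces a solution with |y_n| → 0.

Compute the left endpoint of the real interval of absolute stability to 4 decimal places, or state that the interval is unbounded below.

left endpoint -6.0000.

On y'=λy, z=hλ:
  k1=λy_n ⇒ h·k1=z·y_n;  k2=λ(1+1/3z)y_n ⇒ h·k2=z(1+1/3z)y_n
  y_{n+1}/y_n = 1 + 1/2z + 1/2z(1+1/3z) = 1 + z + 1/6z²
  Hence R(z) = 1 + z + 1/6z².

Solve |R(x)|<1 on ℝ⁻.
x=-0.54: |R|=0.5086
R=1: x+1/6x²=0 ⇒ x=−6=-6.0000; min R=1−1/(4·1/6)=-0.5000>−1
Confirm numerically:
  x=-5.973: |R|=0.97312 <1
  x=-5.464: |R|=0.51188 <1
  x=-4.709: |R|=0.01322 <1
  x=-6.305: |R|=1.32050 >1
  x=-6.243: |R|=1.25284 >1
Stable set (-6.0000, 0).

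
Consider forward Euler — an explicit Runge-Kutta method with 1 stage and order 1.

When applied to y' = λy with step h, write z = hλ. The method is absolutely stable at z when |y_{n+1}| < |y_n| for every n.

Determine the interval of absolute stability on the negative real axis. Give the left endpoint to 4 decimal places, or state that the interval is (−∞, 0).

Test eqn y'=λy, z=hλ:
  order 1, 1-stage ⇒ R(z)=1+z
  (e.g. R(-1.73)=-0.73000, |R|=0.73000)

Need |R(x)|<1, x<0.
x=-1.73: |R|=0.7300
|R(-1.59)|=0.5900 |R(-1.36)|=0.3600 |R(-0.95)|=0.0500
Bisect:
  x_lo=-2.8642 |R|=1.8642  x_hi=-0.0776 |R|=0.9224
  mid=-1.47086 |R|=0.47086 →hi
  mid=-2.16751 |R|=1.16751 →lo
  mid=-1.81918 |R|=0.81918 →hi
  mid=-1.99334 |R|=0.99334 →hi
  mid=-2.08042 |R|=1.08042 →lo
  mid=-2.03688 |R|=1.03688 →lo
  mid=-2.01511 |R|=1.01511 →lo
  ...
  [-2.00015,-1.99998] ⇒ x*=-2.0000
Interval (-2.0000, 0).

z∈(-2.0000,0).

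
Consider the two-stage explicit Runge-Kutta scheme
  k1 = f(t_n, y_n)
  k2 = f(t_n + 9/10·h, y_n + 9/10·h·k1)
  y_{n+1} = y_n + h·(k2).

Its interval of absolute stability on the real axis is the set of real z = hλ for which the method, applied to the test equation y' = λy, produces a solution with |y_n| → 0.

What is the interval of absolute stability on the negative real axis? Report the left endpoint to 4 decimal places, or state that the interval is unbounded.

Test eqn y'=λy, z=hλ:
  k1=λy_n ⇒ h·k1=z·y_n;  k2=λ(1+9/10z)y_n ⇒ h·k2=z(1+9/10z)y_n
  y_{n+1}/y_n = 1 + z(1+9/10z) = 1 + z + 9/10z²
  so R(z) = 1 + z + 9/10z².

Need |R(x)|<1, x<0.
x=-1.48: |R|=1.4914
R=1: x+9/10x²=0 ⇒ x=−10/9=-1.1111; min R=1−1/(4·9/10)=0.7222>−1
Confirm numerically:
  x=-0.960: |R|=0.86944 <1
  x=-0.903: |R|=0.83087 <1
  x=-0.517: |R|=0.72356 <1
  x=-1.689: |R|=1.87845 >1
  x=-1.616: |R|=1.73431 >1
Stable set (-1.1111, 0).

z∈(-1.1111,0).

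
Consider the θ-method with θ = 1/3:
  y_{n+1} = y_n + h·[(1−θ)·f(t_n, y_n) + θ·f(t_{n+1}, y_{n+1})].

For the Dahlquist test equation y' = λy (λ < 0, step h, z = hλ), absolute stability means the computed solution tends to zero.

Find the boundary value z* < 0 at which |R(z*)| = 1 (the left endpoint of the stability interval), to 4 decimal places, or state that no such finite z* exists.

Test eqn y'=λy, z=hλ:
  y_{n+1} = y_n + z·[2/3·y_n + 1/3·y_{n+1}] ⇒ (1 − 1/3z)y_{n+1} = (1 + 2/3z)y_n
  ⇒ R(z) = (1 + 2/3z)/(1 − 1/3z).

Need |R(x)|<1, x<0.
x=-1.54: |R|=0.0176
R=−1: 1+2/3x = −1+1/3x ⇒ -1/3x=2 ⇒ x=2/(-1/3)=-6.0000
Confirm numerically:
  x=-3.509: |R|=0.61730 <1
  x=-2.968: |R|=0.49196 <1
  x=-2.548: |R|=0.37779 <1
  x=-6.568: |R|=1.05936 >1
  x=-6.555: |R|=1.05808 >1
  x=-6.111: |R|=1.01218 >1
So |R|<1 on (-6.0000, 0).

z* = -6.0000.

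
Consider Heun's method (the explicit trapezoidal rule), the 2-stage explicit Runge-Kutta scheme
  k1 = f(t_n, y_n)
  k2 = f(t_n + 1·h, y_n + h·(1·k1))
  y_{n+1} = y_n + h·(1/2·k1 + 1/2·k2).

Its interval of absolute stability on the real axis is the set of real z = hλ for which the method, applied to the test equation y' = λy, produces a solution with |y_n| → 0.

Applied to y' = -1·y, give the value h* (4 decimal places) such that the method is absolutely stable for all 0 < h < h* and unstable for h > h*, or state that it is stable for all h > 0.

(-2.0000,0); λ=-1 ⇒ h* = 2.0000.

With y'=λy (z=hλ):
  order 2, 2-stage ⇒ R(z)=1+z+z^2/2
  (e.g. R(-1.11)=0.50605, |R|=0.50605)

Find x<0 with |R(x)|<1.
x=-1.11: |R|=0.5060
|R(-2.24)|=1.2688 |R(-1.82)|=0.8362 |R(-1.06)|=0.5018
Bisect:
  x_lo=-2.5080 |R|=1.6371  x_hi=-0.2681 |R|=0.7679
  mid=-1.38804 |R|=0.57529 →hi
  mid=-1.94804 |R|=0.94939 →hi
  mid=-2.22804 |R|=1.25404 →lo
  mid=-2.08804 |R|=1.09191 →lo
  mid=-2.01804 |R|=1.01820 →lo
  mid=-1.98304 |R|=0.98318 →hi
  mid=-2.00054 |R|=1.00054 →lo
  mid=-1.99179 |R|=0.99182 →hi
  mid=-1.99616 |R|=0.99617 →hi
  ...
  [-2.00013,-1.99999] ⇒ x*=-2.0000
Stable set (-2.0000, 0).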